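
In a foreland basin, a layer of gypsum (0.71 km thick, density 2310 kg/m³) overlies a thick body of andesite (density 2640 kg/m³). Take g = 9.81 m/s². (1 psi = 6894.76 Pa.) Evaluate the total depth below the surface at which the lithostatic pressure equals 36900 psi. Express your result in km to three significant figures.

9.91 km

Pressure at base of upper layers: 2310×9.81×710 = 1.609×10^7 Pa = 2334 psi
Remaining pressure to be supplied by andesite: 2.544×10^8 − 1.609×10^7 = 2.383×10^8 Pa
Additional depth in andesite = 2.383×10^8 Pa / (2640 kg/m³ × 9.81 m/s²) = 9202.4 m
Total depth = 710 m + 9202.4 m = 9912.4 m
= 9.9124 km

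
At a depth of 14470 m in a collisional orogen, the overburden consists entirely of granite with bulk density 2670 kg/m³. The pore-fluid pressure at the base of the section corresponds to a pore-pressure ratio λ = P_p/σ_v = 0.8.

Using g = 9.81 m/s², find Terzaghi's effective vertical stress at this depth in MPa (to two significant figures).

Overburden (lithostatic) stress σ_v:
granite: 2670 kg/m³ × 9.81 m/s² × 14470 m = 3.790×10^8 Pa = 379.0 MPa
Pore pressure P_p = λ·σ_v = 0.8 × 379.0 MPa = 303.2 MPa
Effective stress σ' = σ_v − P_p = 379.0 − 303.2 = 75.802 MPa

76 MPa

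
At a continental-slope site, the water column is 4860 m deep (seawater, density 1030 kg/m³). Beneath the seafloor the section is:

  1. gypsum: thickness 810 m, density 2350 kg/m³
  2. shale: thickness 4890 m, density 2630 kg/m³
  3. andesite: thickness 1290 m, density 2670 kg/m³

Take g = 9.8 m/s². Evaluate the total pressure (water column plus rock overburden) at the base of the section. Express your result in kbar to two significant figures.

2.3 kbar

seawater: 1030 kg/m³ × 9.8 m/s² × 4860 m = 4.906×10^7 Pa = 0.4906 kbar
gypsum: 2350 kg/m³ × 9.8 m/s² × 810 m = 1.865×10^7 Pa = 0.1865 kbar
shale: 2630 kg/m³ × 9.8 m/s² × 4890 m = 1.260×10^8 Pa = 1.260 kbar
andesite: 2670 kg/m³ × 9.8 m/s² × 1290 m = 3.375×10^7 Pa = 0.3375 kbar
Total = 0.4906 + 0.1865 + 1.260 + 0.3375 = 2.2750 kbar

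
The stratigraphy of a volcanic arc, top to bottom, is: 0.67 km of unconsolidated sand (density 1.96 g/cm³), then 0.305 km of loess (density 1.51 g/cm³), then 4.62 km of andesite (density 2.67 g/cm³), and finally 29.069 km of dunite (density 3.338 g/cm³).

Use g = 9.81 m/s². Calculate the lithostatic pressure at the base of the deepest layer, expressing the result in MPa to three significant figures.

1090 MPa

unconsolidated sand: 1960 kg/m³ × 9.81 m/s² × 670 m = 1.288×10^7 Pa = 12.88 MPa
loess: 1510 kg/m³ × 9.81 m/s² × 305 m = 4.518×10^6 Pa = 4.518 MPa
andesite: 2670 kg/m³ × 9.81 m/s² × 4620 m = 1.210×10^8 Pa = 121.0 MPa
dunite: 3338 kg/m³ × 9.81 m/s² × 29069 m = 9.519×10^8 Pa = 951.9 MPa
Total = 12.88 + 4.518 + 121.0 + 951.9 = 1090.3 MPa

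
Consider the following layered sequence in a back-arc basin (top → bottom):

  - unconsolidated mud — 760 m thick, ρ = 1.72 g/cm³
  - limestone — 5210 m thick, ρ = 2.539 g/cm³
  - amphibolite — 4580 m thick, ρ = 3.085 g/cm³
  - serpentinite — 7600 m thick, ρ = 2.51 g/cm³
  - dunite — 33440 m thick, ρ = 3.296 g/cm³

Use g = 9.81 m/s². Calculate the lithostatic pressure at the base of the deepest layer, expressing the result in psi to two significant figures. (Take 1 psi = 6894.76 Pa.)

unconsolidated mud: 1720 kg/m³ × 9.81 m/s² × 760 m = 1.282×10^7 Pa = 1860 psi
limestone: 2539 kg/m³ × 9.81 m/s² × 5210 m = 1.298×10^8 Pa = 18821 psi
amphibolite: 3085 kg/m³ × 9.81 m/s² × 4580 m = 1.386×10^8 Pa = 20103 psi
serpentinite: 2510 kg/m³ × 9.81 m/s² × 7600 m = 1.871×10^8 Pa = 27142 psi
dunite: 3296 kg/m³ × 9.81 m/s² × 33440 m = 1.081×10^9 Pa = 1.568×10^5 psi
Total = 1860 + 18821 + 20103 + 27142 + 1.568×10^5 = 2.2475×10^5 psi

220000 psi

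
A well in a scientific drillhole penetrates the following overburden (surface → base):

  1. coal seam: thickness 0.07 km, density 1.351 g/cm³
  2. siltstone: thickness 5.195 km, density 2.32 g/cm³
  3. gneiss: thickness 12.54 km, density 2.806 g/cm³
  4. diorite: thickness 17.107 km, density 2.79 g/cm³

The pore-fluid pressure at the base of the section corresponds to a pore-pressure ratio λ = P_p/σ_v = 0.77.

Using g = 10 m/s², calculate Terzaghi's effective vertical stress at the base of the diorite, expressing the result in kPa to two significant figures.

Overburden (lithostatic) stress σ_v:
coal seam: 1351 kg/m³ × 10 m/s² × 70 m = 9.457×10^5 Pa = 0.9457 MPa
siltstone: 2320 kg/m³ × 10 m/s² × 5195 m = 1.205×10^8 Pa = 120.5 MPa
gneiss: 2806 kg/m³ × 10 m/s² × 12540 m = 3.519×10^8 Pa = 351.9 MPa
diorite: 2790 kg/m³ × 10 m/s² × 17107 m = 4.773×10^8 Pa = 477.3 MPa
Total = 0.9457 + 120.5 + 351.9 + 477.3 = 950.63 MPa
Pore pressure P_p = λ·σ_v = 0.77 × 950.6 MPa = 732.0 MPa
Effective stress σ' = σ_v − P_p = 950.6 − 732.0 = 218.64 MPa = 2.1864×10^5 kPa

220000 kPa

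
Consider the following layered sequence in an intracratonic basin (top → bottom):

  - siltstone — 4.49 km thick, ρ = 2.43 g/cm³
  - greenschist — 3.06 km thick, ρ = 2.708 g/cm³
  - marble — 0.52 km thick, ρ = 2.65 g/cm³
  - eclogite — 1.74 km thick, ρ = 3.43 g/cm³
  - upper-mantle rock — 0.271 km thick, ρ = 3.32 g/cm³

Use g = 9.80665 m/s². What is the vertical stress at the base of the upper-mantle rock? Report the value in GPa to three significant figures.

siltstone: 2430 kg/m³ × 9.80665 m/s² × 4490 m = 1.070×10^8 Pa = 0.1070 GPa
greenschist: 2708 kg/m³ × 9.80665 m/s² × 3060 m = 8.126×10^7 Pa = 0.08126 GPa
marble: 2650 kg/m³ × 9.80665 m/s² × 520 m = 1.351×10^7 Pa = 0.01351 GPa
eclogite: 3430 kg/m³ × 9.80665 m/s² × 1740 m = 5.853×10^7 Pa = 0.05853 GPa
upper-mantle rock: 3320 kg/m³ × 9.80665 m/s² × 271 m = 8.823×10^6 Pa = 8.823×10^-3 GPa
Total = 0.1070 + 0.08126 + 0.01351 + 0.05853 + 8.823×10^-3 = 0.26912 GPa

0.269 GPa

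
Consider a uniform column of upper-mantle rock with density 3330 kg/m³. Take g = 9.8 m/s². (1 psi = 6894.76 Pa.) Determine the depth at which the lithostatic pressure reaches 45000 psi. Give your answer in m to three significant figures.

h = P/(ρg) = 45000 psi / (3330 kg/m³ × 9.8 m/s²) = 3.103×10^8 Pa / 32634 Pa/m = 9507.4 m

9510 m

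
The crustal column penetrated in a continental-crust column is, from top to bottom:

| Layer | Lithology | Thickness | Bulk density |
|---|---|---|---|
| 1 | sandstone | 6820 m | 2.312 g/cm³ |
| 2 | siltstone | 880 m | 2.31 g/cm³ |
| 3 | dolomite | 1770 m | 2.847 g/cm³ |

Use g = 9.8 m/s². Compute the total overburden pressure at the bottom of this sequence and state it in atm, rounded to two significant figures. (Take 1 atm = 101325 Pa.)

2200 atm

sandstone: 2312 kg/m³ × 9.8 m/s² × 6820 m = 1.545×10^8 Pa = 1525 atm
siltstone: 2310 kg/m³ × 9.8 m/s² × 880 m = 1.992×10^7 Pa = 196.6 atm
dolomite: 2847 kg/m³ × 9.8 m/s² × 1770 m = 4.938×10^7 Pa = 487.4 atm
Total = 1525 + 196.6 + 487.4 = 2209.0 atm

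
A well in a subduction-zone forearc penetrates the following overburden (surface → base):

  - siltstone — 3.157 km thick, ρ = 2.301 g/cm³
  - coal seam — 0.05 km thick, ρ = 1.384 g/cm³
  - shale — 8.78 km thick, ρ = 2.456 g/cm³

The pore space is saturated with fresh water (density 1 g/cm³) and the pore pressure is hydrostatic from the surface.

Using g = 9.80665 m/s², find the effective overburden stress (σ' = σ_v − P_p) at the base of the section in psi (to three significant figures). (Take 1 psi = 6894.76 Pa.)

Overburden (lithostatic) stress σ_v:
siltstone: 2301 kg/m³ × 9.80665 m/s² × 3157 m = 7.124×10^7 Pa = 71.24 MPa
coal seam: 1384 kg/m³ × 9.80665 m/s² × 50 m = 6.786×10^5 Pa = 0.6786 MPa
shale: 2456 kg/m³ × 9.80665 m/s² × 8780 m = 2.115×10^8 Pa = 211.5 MPa
Total = 71.24 + 0.6786 + 211.5 = 283.38 MPa
Pore pressure P_p = 1000 kg/m³ × 9.80665 m/s² × 11987 m = 1.176×10^8 Pa = 117.6 MPa
Effective stress σ' = σ_v − P_p = 283.4 − 117.6 = 165.83 MPa = 24052 psi

24100 psi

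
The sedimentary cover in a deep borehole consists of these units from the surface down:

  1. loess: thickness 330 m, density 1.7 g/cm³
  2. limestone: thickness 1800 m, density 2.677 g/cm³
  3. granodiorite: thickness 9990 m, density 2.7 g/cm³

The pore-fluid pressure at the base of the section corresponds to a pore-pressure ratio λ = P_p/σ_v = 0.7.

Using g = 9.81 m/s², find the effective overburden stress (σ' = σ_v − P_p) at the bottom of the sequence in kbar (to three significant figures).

Overburden (lithostatic) stress σ_v:
loess: 1700 kg/m³ × 9.81 m/s² × 330 m = 5.503×10^6 Pa = 5.503 MPa
limestone: 2677 kg/m³ × 9.81 m/s² × 1800 m = 4.727×10^7 Pa = 47.27 MPa
granodiorite: 2700 kg/m³ × 9.81 m/s² × 9990 m = 2.646×10^8 Pa = 264.6 MPa
Total = 5.503 + 47.27 + 264.6 = 317.38 MPa
Pore pressure P_p = λ·σ_v = 0.7 × 317.4 MPa = 222.2 MPa
Effective stress σ' = σ_v − P_p = 317.4 − 222.2 = 95.214 MPa = 0.95214 kbar

0.952 kbar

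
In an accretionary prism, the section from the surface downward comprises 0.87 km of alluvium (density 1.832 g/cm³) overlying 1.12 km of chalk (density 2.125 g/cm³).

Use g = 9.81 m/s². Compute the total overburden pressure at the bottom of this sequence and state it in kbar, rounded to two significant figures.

0.39 kbar

alluvium: 1832 kg/m³ × 9.81 m/s² × 870 m = 1.564×10^7 Pa = 0.1564 kbar
chalk: 2125 kg/m³ × 9.81 m/s² × 1120 m = 2.335×10^7 Pa = 0.2335 kbar
Total = 0.1564 + 0.2335 = 0.38983 kbar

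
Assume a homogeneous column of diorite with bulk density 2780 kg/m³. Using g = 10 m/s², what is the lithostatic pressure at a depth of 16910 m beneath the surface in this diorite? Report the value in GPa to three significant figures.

0.470 GPa

diorite: 2780 kg/m³ × 10 m/s² × 16910 m = 4.701×10^8 Pa = 0.4701 GPa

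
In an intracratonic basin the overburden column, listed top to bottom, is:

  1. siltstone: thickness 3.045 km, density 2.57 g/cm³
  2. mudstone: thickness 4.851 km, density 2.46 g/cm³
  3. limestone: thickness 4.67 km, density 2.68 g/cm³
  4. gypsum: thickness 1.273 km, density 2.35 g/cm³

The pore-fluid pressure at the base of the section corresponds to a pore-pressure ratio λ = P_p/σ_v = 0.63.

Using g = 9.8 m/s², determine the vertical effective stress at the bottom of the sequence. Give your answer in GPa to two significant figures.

0.13 GPa

Overburden (lithostatic) stress σ_v:
siltstone: 2570 kg/m³ × 9.8 m/s² × 3045 m = 7.669×10^7 Pa = 76.69 MPa
mudstone: 2460 kg/m³ × 9.8 m/s² × 4851 m = 1.169×10^8 Pa = 116.9 MPa
limestone: 2680 kg/m³ × 9.8 m/s² × 4670 m = 1.227×10^8 Pa = 122.7 MPa
gypsum: 2350 kg/m³ × 9.8 m/s² × 1273 m = 2.932×10^7 Pa = 29.32 MPa
Total = 76.69 + 116.9 + 122.7 + 29.32 = 345.61 MPa
Pore pressure P_p = λ·σ_v = 0.63 × 345.6 MPa = 217.7 MPa
Effective stress σ' = σ_v − P_p = 345.6 − 217.7 = 127.88 MPa = 0.12788 GPa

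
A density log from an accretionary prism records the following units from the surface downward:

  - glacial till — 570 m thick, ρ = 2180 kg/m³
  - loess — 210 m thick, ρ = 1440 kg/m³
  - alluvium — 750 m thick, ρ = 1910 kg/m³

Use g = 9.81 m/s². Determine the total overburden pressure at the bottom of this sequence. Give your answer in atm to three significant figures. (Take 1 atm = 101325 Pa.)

288 atm

glacial till: 2180 kg/m³ × 9.81 m/s² × 570 m = 1.219×10^7 Pa = 120.3 atm
loess: 1440 kg/m³ × 9.81 m/s² × 210 m = 2.967×10^6 Pa = 29.28 atm
alluvium: 1910 kg/m³ × 9.81 m/s² × 750 m = 1.405×10^7 Pa = 138.7 atm
Total = 120.3 + 29.28 + 138.7 = 288.27 atm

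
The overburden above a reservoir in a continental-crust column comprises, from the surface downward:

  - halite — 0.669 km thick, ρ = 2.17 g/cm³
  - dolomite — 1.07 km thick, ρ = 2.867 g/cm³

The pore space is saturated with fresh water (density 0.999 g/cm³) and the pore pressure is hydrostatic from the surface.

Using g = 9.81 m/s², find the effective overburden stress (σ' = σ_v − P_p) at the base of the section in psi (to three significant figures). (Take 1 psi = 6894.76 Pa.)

Overburden (lithostatic) stress σ_v:
halite: 2170 kg/m³ × 9.81 m/s² × 669 m = 1.424×10^7 Pa = 14.24 MPa
dolomite: 2867 kg/m³ × 9.81 m/s² × 1070 m = 3.009×10^7 Pa = 30.09 MPa
Total = 14.24 + 30.09 = 44.336 MPa
Pore pressure P_p = 999 kg/m³ × 9.81 m/s² × 1739 m = 1.704×10^7 Pa = 17.04 MPa
Effective stress σ' = σ_v − P_p = 44.34 − 17.04 = 27.293 MPa = 3958.5 psi

3960 psi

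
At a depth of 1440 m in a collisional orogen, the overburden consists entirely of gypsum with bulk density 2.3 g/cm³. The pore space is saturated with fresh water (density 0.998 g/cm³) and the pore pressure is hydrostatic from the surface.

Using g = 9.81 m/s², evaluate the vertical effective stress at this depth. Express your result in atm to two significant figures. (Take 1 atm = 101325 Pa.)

180 atm

Overburden (lithostatic) stress σ_v:
gypsum: 2300 kg/m³ × 9.81 m/s² × 1440 m = 3.249×10^7 Pa = 32.49 MPa
Pore pressure P_p = 998 kg/m³ × 9.81 m/s² × 1440 m = 1.410×10^7 Pa = 14.10 MPa
Effective stress σ' = σ_v − P_p = 32.49 − 14.10 = 18.393 MPa = 181.52 atm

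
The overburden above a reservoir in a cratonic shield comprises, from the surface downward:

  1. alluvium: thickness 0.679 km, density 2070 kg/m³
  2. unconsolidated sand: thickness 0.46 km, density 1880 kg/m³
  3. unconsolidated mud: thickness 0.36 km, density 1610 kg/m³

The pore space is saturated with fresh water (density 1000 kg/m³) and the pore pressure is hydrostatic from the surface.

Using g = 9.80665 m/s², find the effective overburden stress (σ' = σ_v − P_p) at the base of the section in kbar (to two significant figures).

Overburden (lithostatic) stress σ_v:
alluvium: 2070 kg/m³ × 9.80665 m/s² × 679 m = 1.378×10^7 Pa = 13.78 MPa
unconsolidated sand: 1880 kg/m³ × 9.80665 m/s² × 460 m = 8.481×10^6 Pa = 8.481 MPa
unconsolidated mud: 1610 kg/m³ × 9.80665 m/s² × 360 m = 5.684×10^6 Pa = 5.684 MPa
Total = 13.78 + 8.481 + 5.684 = 27.948 MPa
Pore pressure P_p = 1000 kg/m³ × 9.80665 m/s² × 1499 m = 1.470×10^7 Pa = 14.70 MPa
Effective stress σ' = σ_v − P_p = 27.95 − 14.70 = 13.248 MPa = 0.13248 kbar

0.13 kbar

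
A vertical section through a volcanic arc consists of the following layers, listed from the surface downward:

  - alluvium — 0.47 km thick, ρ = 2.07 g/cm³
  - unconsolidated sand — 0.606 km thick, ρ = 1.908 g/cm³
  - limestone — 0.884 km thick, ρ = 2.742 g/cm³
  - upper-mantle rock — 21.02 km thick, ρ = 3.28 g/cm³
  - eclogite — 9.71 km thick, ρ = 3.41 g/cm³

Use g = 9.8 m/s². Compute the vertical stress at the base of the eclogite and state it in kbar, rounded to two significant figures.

alluvium: 2070 kg/m³ × 9.8 m/s² × 470 m = 9.534×10^6 Pa = 0.09534 kbar
unconsolidated sand: 1908 kg/m³ × 9.8 m/s² × 606 m = 1.133×10^7 Pa = 0.1133 kbar
limestone: 2742 kg/m³ × 9.8 m/s² × 884 m = 2.375×10^7 Pa = 0.2375 kbar
upper-mantle rock: 3280 kg/m³ × 9.8 m/s² × 21020 m = 6.757×10^8 Pa = 6.757 kbar
eclogite: 3410 kg/m³ × 9.8 m/s² × 9710 m = 3.245×10^8 Pa = 3.245 kbar
Total = 0.09534 + 0.1133 + 0.2375 + 6.757 + 3.245 = 10.448 kbar

10 kbar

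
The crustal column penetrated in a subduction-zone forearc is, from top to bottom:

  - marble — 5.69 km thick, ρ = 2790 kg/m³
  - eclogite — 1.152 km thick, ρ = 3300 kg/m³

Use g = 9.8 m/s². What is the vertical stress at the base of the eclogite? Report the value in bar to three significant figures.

marble: 2790 kg/m³ × 9.8 m/s² × 5690 m = 1.556×10^8 Pa = 1556 bar
eclogite: 3300 kg/m³ × 9.8 m/s² × 1152 m = 3.726×10^7 Pa = 372.6 bar
Total = 1556 + 372.6 = 1928.3 bar

1930 bar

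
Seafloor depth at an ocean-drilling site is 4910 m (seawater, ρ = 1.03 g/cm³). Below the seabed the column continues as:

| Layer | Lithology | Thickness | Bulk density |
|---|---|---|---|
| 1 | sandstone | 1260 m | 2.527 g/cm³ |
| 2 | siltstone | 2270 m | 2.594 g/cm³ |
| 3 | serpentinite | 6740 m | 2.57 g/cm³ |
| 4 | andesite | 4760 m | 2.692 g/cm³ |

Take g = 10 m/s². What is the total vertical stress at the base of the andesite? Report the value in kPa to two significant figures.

440000 kPa

seawater: 1030 kg/m³ × 10 m/s² × 4910 m = 5.057×10^7 Pa = 50573 kPa
sandstone: 2527 kg/m³ × 10 m/s² × 1260 m = 3.184×10^7 Pa = 31840 kPa
siltstone: 2594 kg/m³ × 10 m/s² × 2270 m = 5.888×10^7 Pa = 58884 kPa
serpentinite: 2570 kg/m³ × 10 m/s² × 6740 m = 1.732×10^8 Pa = 1.732×10^5 kPa
andesite: 2692 kg/m³ × 10 m/s² × 4760 m = 1.281×10^8 Pa = 1.281×10^5 kPa
Total = 50573 + 31840 + 58884 + 1.732×10^5 + 1.281×10^5 = 4.4265×10^5 kPa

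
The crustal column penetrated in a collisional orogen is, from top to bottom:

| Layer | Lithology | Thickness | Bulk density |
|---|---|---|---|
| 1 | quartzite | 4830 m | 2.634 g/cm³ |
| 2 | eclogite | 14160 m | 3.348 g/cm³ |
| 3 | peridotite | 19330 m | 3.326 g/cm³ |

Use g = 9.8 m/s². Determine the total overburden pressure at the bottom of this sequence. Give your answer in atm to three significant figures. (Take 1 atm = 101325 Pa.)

12000 atm

quartzite: 2634 kg/m³ × 9.8 m/s² × 4830 m = 1.247×10^8 Pa = 1230 atm
eclogite: 3348 kg/m³ × 9.8 m/s² × 14160 m = 4.646×10^8 Pa = 4585 atm
peridotite: 3326 kg/m³ × 9.8 m/s² × 19330 m = 6.301×10^8 Pa = 6218 atm
Total = 1230 + 4585 + 6218 = 12034 atm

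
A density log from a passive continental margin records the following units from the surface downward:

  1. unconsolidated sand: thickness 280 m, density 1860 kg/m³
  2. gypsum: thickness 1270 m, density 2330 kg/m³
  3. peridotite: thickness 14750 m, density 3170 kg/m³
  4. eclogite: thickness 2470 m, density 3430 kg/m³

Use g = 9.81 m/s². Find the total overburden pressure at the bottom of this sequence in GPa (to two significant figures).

0.58 GPa

unconsolidated sand: 1860 kg/m³ × 9.81 m/s² × 280 m = 5.109×10^6 Pa = 5.109×10^-3 GPa
gypsum: 2330 kg/m³ × 9.81 m/s² × 1270 m = 2.903×10^7 Pa = 0.02903 GPa
peridotite: 3170 kg/m³ × 9.81 m/s² × 14750 m = 4.587×10^8 Pa = 0.4587 GPa
eclogite: 3430 kg/m³ × 9.81 m/s² × 2470 m = 8.311×10^7 Pa = 0.08311 GPa
Total = 5.109×10^-3 + 0.02903 + 0.4587 + 0.08311 = 0.57594 GPa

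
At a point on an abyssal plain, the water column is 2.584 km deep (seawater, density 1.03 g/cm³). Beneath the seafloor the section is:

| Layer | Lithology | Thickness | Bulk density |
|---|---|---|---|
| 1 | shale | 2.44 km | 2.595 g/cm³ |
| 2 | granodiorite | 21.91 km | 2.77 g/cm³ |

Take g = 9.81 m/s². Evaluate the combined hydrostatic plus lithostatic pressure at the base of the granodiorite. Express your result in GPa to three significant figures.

0.684 GPa

seawater: 1030 kg/m³ × 9.81 m/s² × 2584 m = 2.611×10^7 Pa = 0.02611 GPa
shale: 2595 kg/m³ × 9.81 m/s² × 2440 m = 6.211×10^7 Pa = 0.06211 GPa
granodiorite: 2770 kg/m³ × 9.81 m/s² × 21910 m = 5.954×10^8 Pa = 0.5954 GPa
Total = 0.02611 + 0.06211 + 0.5954 = 0.68360 GPa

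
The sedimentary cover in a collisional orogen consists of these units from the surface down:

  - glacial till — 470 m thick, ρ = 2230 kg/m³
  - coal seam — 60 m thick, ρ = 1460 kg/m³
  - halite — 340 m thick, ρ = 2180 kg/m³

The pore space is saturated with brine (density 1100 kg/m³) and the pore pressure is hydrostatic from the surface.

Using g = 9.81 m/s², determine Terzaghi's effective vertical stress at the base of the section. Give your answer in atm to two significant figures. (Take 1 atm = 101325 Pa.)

89 atm

Overburden (lithostatic) stress σ_v:
glacial till: 2230 kg/m³ × 9.81 m/s² × 470 m = 1.028×10^7 Pa = 10.28 MPa
coal seam: 1460 kg/m³ × 9.81 m/s² × 60 m = 8.594×10^5 Pa = 0.8594 MPa
halite: 2180 kg/m³ × 9.81 m/s² × 340 m = 7.271×10^6 Pa = 7.271 MPa
Total = 10.28 + 0.8594 + 7.271 = 18.412 MPa
Pore pressure P_p = 1100 kg/m³ × 9.81 m/s² × 870 m = 9.388×10^6 Pa = 9.388 MPa
Effective stress σ' = σ_v − P_p = 18.41 − 9.388 = 9.0242 MPa = 89.062 atm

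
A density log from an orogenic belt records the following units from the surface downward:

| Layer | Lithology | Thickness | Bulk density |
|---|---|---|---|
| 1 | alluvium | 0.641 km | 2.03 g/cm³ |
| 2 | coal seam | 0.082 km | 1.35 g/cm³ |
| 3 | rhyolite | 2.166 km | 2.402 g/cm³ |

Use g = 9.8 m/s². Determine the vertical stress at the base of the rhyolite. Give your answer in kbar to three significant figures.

0.648 kbar

alluvium: 2030 kg/m³ × 9.8 m/s² × 641 m = 1.275×10^7 Pa = 0.1275 kbar
coal seam: 1350 kg/m³ × 9.8 m/s² × 82 m = 1.085×10^6 Pa = 0.01085 kbar
rhyolite: 2402 kg/m³ × 9.8 m/s² × 2166 m = 5.099×10^7 Pa = 0.5099 kbar
Total = 0.1275 + 0.01085 + 0.5099 = 0.64824 kbar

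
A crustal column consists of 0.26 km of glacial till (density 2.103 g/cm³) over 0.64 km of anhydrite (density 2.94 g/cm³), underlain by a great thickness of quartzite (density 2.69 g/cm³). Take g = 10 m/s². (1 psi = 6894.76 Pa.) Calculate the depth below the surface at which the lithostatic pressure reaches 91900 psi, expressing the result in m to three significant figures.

23600 m

Pressure at base of upper layers: 2103×10×260 + 2940×10×640 = 2.428×10^7 Pa = 3522 psi
Remaining pressure to be supplied by quartzite: 6.336×10^8 − 2.428×10^7 = 6.093×10^8 Pa
Additional depth in quartzite = 6.093×10^8 Pa / (2690 kg/m³ × 10 m/s²) = 22652 m
Total depth = 900 m + 22652 m = 23552 m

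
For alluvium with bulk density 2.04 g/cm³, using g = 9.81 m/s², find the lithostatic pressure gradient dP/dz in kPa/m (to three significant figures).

dP/dz = ρg = 2040 kg/m³ × 9.81 m/s² = 20012 Pa/m
= 20012 Pa/m × (1 kPa/m / 1000.0 Pa/m) = 20.012 kPa/m

20.0 kPa/m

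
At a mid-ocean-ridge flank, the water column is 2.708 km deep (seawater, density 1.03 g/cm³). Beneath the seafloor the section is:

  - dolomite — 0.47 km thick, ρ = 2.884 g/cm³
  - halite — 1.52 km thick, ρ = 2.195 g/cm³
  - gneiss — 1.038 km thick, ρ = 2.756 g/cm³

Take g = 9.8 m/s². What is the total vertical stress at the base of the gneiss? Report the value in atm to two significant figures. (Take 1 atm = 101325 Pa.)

seawater: 1030 kg/m³ × 9.8 m/s² × 2708 m = 2.733×10^7 Pa = 269.8 atm
dolomite: 2884 kg/m³ × 9.8 m/s² × 470 m = 1.328×10^7 Pa = 131.1 atm
halite: 2195 kg/m³ × 9.8 m/s² × 1520 m = 3.270×10^7 Pa = 322.7 atm
gneiss: 2756 kg/m³ × 9.8 m/s² × 1038 m = 2.804×10^7 Pa = 276.7 atm
Total = 269.8 + 131.1 + 322.7 + 276.7 = 1000.2 atm

1000 atm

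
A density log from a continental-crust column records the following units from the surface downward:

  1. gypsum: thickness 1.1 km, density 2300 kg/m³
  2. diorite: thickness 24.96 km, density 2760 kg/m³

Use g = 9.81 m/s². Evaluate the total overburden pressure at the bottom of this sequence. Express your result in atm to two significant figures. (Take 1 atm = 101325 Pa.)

gypsum: 2300 kg/m³ × 9.81 m/s² × 1100 m = 2.482×10^7 Pa = 244.9 atm
diorite: 2760 kg/m³ × 9.81 m/s² × 24960 m = 6.758×10^8 Pa = 6670 atm
Total = 244.9 + 6670 = 6914.6 atm

6900 atm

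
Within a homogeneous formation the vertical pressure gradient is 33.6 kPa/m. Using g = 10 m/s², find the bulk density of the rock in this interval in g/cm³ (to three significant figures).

ρ = (dP/dz)/g = 33.6 kPa/m / 10 m/s² = 33600 Pa/m / 10 m/s² = 3360.0 kg/m³
= 3.360 g/cm³

3.36 g/cm³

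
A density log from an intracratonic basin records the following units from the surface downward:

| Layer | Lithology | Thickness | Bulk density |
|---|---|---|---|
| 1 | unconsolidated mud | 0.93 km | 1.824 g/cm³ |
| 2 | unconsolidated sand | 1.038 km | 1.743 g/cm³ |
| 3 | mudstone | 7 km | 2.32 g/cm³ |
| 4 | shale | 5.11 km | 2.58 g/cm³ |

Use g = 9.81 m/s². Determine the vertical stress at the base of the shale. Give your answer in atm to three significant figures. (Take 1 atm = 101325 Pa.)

3190 atm

unconsolidated mud: 1824 kg/m³ × 9.81 m/s² × 930 m = 1.664×10^7 Pa = 164.2 atm
unconsolidated sand: 1743 kg/m³ × 9.81 m/s² × 1038 m = 1.775×10^7 Pa = 175.2 atm
mudstone: 2320 kg/m³ × 9.81 m/s² × 7000 m = 1.593×10^8 Pa = 1572 atm
shale: 2580 kg/m³ × 9.81 m/s² × 5110 m = 1.293×10^8 Pa = 1276 atm
Total = 164.2 + 175.2 + 1572 + 1276 = 3188.1 atm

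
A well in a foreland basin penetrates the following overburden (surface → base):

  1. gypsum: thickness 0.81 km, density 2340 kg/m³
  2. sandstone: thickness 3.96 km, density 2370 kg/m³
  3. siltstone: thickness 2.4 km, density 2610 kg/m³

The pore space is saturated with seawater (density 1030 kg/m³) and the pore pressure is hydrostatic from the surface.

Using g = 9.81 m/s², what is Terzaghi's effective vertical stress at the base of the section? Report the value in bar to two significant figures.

Overburden (lithostatic) stress σ_v:
gypsum: 2340 kg/m³ × 9.81 m/s² × 810 m = 1.859×10^7 Pa = 18.59 MPa
sandstone: 2370 kg/m³ × 9.81 m/s² × 3960 m = 9.207×10^7 Pa = 92.07 MPa
siltstone: 2610 kg/m³ × 9.81 m/s² × 2400 m = 6.145×10^7 Pa = 61.45 MPa
Total = 18.59 + 92.07 + 61.45 = 172.11 MPa
Pore pressure P_p = 1030 kg/m³ × 9.81 m/s² × 7170 m = 7.245×10^7 Pa = 72.45 MPa
Effective stress σ' = σ_v − P_p = 172.1 − 72.45 = 99.665 MPa = 996.65 bar

1000 bar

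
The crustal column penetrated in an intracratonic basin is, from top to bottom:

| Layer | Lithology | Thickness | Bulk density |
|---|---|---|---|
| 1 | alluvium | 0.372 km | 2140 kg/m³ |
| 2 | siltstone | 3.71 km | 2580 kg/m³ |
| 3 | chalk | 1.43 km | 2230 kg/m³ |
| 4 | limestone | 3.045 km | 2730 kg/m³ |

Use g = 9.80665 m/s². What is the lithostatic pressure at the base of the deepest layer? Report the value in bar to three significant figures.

2140 bar

alluvium: 2140 kg/m³ × 9.80665 m/s² × 372 m = 7.807×10^6 Pa = 78.07 bar
siltstone: 2580 kg/m³ × 9.80665 m/s² × 3710 m = 9.387×10^7 Pa = 938.7 bar
chalk: 2230 kg/m³ × 9.80665 m/s² × 1430 m = 3.127×10^7 Pa = 312.7 bar
limestone: 2730 kg/m³ × 9.80665 m/s² × 3045 m = 8.152×10^7 Pa = 815.2 bar
Total = 78.07 + 938.7 + 312.7 + 815.2 = 2144.7 bar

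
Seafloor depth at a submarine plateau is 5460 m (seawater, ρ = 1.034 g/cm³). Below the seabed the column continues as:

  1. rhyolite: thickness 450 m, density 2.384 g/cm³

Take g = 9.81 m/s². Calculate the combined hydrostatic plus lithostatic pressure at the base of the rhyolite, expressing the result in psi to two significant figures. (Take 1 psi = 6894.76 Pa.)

seawater: 1034 kg/m³ × 9.81 m/s² × 5460 m = 5.538×10^7 Pa = 8033 psi
rhyolite: 2384 kg/m³ × 9.81 m/s² × 450 m = 1.052×10^7 Pa = 1526 psi
Total = 8033 + 1526 = 9559.1 psi

9600 psi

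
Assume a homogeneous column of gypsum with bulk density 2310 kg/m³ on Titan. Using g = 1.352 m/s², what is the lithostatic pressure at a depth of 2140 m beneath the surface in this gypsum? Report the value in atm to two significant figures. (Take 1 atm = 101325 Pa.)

gypsum: 2310 kg/m³ × 1.352 m/s² × 2140 m = 6.683×10^6 Pa = 65.96 atm

66 atm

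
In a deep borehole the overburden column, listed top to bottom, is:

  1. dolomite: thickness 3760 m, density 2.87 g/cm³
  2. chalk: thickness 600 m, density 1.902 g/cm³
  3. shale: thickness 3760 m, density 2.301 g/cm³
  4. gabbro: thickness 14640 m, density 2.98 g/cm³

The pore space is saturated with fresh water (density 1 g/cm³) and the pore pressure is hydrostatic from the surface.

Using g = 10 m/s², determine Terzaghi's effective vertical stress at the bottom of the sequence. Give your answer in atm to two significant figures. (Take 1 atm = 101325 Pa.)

4100 atm

Overburden (lithostatic) stress σ_v:
dolomite: 2870 kg/m³ × 10 m/s² × 3760 m = 1.079×10^8 Pa = 107.9 MPa
chalk: 1902 kg/m³ × 10 m/s² × 600 m = 1.141×10^7 Pa = 11.41 MPa
shale: 2301 kg/m³ × 10 m/s² × 3760 m = 8.652×10^7 Pa = 86.52 MPa
gabbro: 2980 kg/m³ × 10 m/s² × 14640 m = 4.363×10^8 Pa = 436.3 MPa
Total = 107.9 + 11.41 + 86.52 + 436.3 = 642.11 MPa
Pore pressure P_p = 1000 kg/m³ × 10 m/s² × 22760 m = 2.276×10^8 Pa = 227.6 MPa
Effective stress σ' = σ_v − P_p = 642.1 − 227.6 = 414.51 MPa = 4090.9 atm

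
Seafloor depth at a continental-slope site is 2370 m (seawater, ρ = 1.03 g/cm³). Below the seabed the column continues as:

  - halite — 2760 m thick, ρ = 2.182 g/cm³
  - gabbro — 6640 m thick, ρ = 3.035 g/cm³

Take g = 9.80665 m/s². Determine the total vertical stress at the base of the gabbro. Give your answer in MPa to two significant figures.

seawater: 1030 kg/m³ × 9.80665 m/s² × 2370 m = 2.394×10^7 Pa = 23.94 MPa
halite: 2182 kg/m³ × 9.80665 m/s² × 2760 m = 5.906×10^7 Pa = 59.06 MPa
gabbro: 3035 kg/m³ × 9.80665 m/s² × 6640 m = 1.976×10^8 Pa = 197.6 MPa
Total = 23.94 + 59.06 + 197.6 = 280.63 MPa

280 MPa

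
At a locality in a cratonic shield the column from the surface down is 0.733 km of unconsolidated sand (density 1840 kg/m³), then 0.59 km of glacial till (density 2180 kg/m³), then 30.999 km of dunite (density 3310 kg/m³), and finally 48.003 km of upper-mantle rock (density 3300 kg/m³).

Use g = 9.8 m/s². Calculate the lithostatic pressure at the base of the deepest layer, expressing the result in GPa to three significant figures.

2.58 GPa

unconsolidated sand: 1840 kg/m³ × 9.8 m/s² × 733 m = 1.322×10^7 Pa = 0.01322 GPa
glacial till: 2180 kg/m³ × 9.8 m/s² × 590 m = 1.260×10^7 Pa = 0.01260 GPa
dunite: 3310 kg/m³ × 9.8 m/s² × 30999 m = 1.006×10^9 Pa = 1.006 GPa
upper-mantle rock: 3300 kg/m³ × 9.8 m/s² × 48003 m = 1.552×10^9 Pa = 1.552 GPa
Total = 0.01322 + 0.01260 + 1.006 + 1.552 = 2.5838 GPa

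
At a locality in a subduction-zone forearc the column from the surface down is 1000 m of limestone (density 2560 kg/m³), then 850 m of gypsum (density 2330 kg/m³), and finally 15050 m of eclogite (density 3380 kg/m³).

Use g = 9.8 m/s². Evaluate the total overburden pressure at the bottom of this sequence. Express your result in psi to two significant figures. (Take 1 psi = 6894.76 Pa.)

79000 psi

limestone: 2560 kg/m³ × 9.8 m/s² × 1000 m = 2.509×10^7 Pa = 3639 psi
gypsum: 2330 kg/m³ × 9.8 m/s² × 850 m = 1.941×10^7 Pa = 2815 psi
eclogite: 3380 kg/m³ × 9.8 m/s² × 15050 m = 4.985×10^8 Pa = 72304 psi
Total = 3639 + 2815 + 72304 = 78757 psi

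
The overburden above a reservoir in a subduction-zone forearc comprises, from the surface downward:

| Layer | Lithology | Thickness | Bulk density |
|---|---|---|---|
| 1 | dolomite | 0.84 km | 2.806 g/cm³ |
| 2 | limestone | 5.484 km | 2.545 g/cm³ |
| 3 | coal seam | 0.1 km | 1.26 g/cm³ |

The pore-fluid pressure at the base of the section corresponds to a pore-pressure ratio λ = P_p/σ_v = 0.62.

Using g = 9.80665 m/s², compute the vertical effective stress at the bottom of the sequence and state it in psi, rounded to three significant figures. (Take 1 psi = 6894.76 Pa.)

Overburden (lithostatic) stress σ_v:
dolomite: 2806 kg/m³ × 9.80665 m/s² × 840 m = 2.311×10^7 Pa = 23.11 MPa
limestone: 2545 kg/m³ × 9.80665 m/s² × 5484 m = 1.369×10^8 Pa = 136.9 MPa
coal seam: 1260 kg/m³ × 9.80665 m/s² × 100 m = 1.236×10^6 Pa = 1.236 MPa
Total = 23.11 + 136.9 + 1.236 = 161.22 MPa
Pore pressure P_p = λ·σ_v = 0.62 × 161.2 MPa = 99.96 MPa
Effective stress σ' = σ_v − P_p = 161.2 − 99.96 = 61.263 MPa = 8885.5 psi

8890 psi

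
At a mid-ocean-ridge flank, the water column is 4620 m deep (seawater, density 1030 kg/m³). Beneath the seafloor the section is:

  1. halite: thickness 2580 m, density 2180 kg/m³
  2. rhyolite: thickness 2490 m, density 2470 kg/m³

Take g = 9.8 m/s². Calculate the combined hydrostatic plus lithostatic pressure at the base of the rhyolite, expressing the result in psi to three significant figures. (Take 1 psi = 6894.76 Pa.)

seawater: 1030 kg/m³ × 9.8 m/s² × 4620 m = 4.663×10^7 Pa = 6764 psi
halite: 2180 kg/m³ × 9.8 m/s² × 2580 m = 5.512×10^7 Pa = 7994 psi
rhyolite: 2470 kg/m³ × 9.8 m/s² × 2490 m = 6.027×10^7 Pa = 8742 psi
Total = 6764 + 7994 + 8742 = 23500 psi

23500 psi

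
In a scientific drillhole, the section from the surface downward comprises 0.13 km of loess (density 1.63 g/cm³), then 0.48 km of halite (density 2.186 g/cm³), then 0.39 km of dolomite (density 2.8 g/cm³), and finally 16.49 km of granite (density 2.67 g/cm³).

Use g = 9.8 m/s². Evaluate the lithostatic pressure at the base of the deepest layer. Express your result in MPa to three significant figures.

455 MPa

loess: 1630 kg/m³ × 9.8 m/s² × 130 m = 2.077×10^6 Pa = 2.077 MPa
halite: 2186 kg/m³ × 9.8 m/s² × 480 m = 1.028×10^7 Pa = 10.28 MPa
dolomite: 2800 kg/m³ × 9.8 m/s² × 390 m = 1.070×10^7 Pa = 10.70 MPa
granite: 2670 kg/m³ × 9.8 m/s² × 16490 m = 4.315×10^8 Pa = 431.5 MPa
Total = 2.077 + 10.28 + 10.70 + 431.5 = 454.54 MPa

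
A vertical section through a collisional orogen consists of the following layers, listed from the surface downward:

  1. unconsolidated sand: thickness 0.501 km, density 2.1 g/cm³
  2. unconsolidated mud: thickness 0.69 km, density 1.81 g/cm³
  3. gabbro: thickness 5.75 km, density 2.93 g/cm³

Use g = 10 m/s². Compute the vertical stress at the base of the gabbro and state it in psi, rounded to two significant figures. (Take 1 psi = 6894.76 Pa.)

unconsolidated sand: 2100 kg/m³ × 10 m/s² × 501 m = 1.052×10^7 Pa = 1526 psi
unconsolidated mud: 1810 kg/m³ × 10 m/s² × 690 m = 1.249×10^7 Pa = 1811 psi
gabbro: 2930 kg/m³ × 10 m/s² × 5750 m = 1.685×10^8 Pa = 24435 psi
Total = 1526 + 1811 + 24435 = 27773 psi

28000 psi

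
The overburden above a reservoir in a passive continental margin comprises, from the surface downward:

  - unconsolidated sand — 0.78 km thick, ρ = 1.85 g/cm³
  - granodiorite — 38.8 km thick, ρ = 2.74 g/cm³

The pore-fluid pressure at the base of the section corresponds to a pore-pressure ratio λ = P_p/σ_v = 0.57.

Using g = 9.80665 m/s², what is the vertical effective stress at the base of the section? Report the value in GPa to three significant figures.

Overburden (lithostatic) stress σ_v:
unconsolidated sand: 1850 kg/m³ × 9.80665 m/s² × 780 m = 1.415×10^7 Pa = 14.15 MPa
granodiorite: 2740 kg/m³ × 9.80665 m/s² × 38800 m = 1.043×10^9 Pa = 1043 MPa
Total = 14.15 + 1043 = 1056.7 MPa
Pore pressure P_p = λ·σ_v = 0.57 × 1057 MPa = 602.3 MPa
Effective stress σ' = σ_v − P_p = 1057 − 602.3 = 454.39 MPa = 0.45439 GPa

0.454 GPa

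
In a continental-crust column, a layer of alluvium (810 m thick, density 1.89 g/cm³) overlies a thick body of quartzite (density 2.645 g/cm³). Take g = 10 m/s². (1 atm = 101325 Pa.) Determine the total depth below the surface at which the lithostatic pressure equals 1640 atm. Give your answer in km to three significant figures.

6.51 km

Pressure at base of upper layers: 1890×10×810 = 1.531×10^7 Pa = 151.1 atm
Remaining pressure to be supplied by quartzite: 1.662×10^8 − 1.531×10^7 = 1.509×10^8 Pa
Additional depth in quartzite = 1.509×10^8 Pa / (2645 kg/m³ × 10 m/s²) = 5703.7 m
Total depth = 810 m + 5703.7 m = 6513.7 m
= 6.5137 km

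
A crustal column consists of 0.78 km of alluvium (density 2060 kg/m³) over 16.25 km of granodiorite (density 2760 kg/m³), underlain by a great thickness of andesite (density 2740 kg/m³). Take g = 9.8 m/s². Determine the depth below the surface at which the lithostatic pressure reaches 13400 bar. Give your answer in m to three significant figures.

Pressure at base of upper layers: 2060×9.8×780 + 2760×9.8×16250 = 4.553×10^8 Pa = 4553 bar
Remaining pressure to be supplied by andesite: 1.340×10^9 − 4.553×10^8 = 8.847×10^8 Pa
Additional depth in andesite = 8.847×10^8 Pa / (2740 kg/m³ × 9.8 m/s²) = 32948 m
Total depth = 17030 m + 32948 m = 49978 m

50000 m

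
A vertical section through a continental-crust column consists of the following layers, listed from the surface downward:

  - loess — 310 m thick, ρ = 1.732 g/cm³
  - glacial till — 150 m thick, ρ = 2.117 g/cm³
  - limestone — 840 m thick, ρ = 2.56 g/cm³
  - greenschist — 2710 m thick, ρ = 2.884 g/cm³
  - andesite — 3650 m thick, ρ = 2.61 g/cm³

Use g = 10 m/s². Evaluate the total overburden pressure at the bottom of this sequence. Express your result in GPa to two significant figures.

loess: 1732 kg/m³ × 10 m/s² × 310 m = 5.369×10^6 Pa = 5.369×10^-3 GPa
glacial till: 2117 kg/m³ × 10 m/s² × 150 m = 3.175×10^6 Pa = 3.175×10^-3 GPa
limestone: 2560 kg/m³ × 10 m/s² × 840 m = 2.150×10^7 Pa = 0.02150 GPa
greenschist: 2884 kg/m³ × 10 m/s² × 2710 m = 7.816×10^7 Pa = 0.07816 GPa
andesite: 2610 kg/m³ × 10 m/s² × 3650 m = 9.527×10^7 Pa = 0.09527 GPa
Total = 5.369×10^-3 + 3.175×10^-3 + 0.02150 + 0.07816 + 0.09527 = 0.20347 GPa

0.20 GPa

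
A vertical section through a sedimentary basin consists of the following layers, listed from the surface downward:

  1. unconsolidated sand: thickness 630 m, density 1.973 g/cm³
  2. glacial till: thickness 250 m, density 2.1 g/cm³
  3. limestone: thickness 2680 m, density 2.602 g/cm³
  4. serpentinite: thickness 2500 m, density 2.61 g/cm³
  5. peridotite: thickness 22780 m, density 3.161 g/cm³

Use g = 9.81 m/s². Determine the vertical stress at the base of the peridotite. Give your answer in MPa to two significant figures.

unconsolidated sand: 1973 kg/m³ × 9.81 m/s² × 630 m = 1.219×10^7 Pa = 12.19 MPa
glacial till: 2100 kg/m³ × 9.81 m/s² × 250 m = 5.150×10^6 Pa = 5.150 MPa
limestone: 2602 kg/m³ × 9.81 m/s² × 2680 m = 6.841×10^7 Pa = 68.41 MPa
serpentinite: 2610 kg/m³ × 9.81 m/s² × 2500 m = 6.401×10^7 Pa = 64.01 MPa
peridotite: 3161 kg/m³ × 9.81 m/s² × 22780 m = 7.064×10^8 Pa = 706.4 MPa
Total = 12.19 + 5.150 + 68.41 + 64.01 + 706.4 = 856.16 MPa

860 MPa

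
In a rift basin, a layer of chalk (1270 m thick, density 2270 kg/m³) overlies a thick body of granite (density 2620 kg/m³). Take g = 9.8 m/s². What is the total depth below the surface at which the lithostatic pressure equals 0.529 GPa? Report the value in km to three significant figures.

Pressure at base of upper layers: 2270×9.8×1270 = 2.825×10^7 Pa = 0.02825 GPa
Remaining pressure to be supplied by granite: 5.290×10^8 − 2.825×10^7 = 5.007×10^8 Pa
Additional depth in granite = 5.007×10^8 Pa / (2620 kg/m³ × 9.8 m/s²) = 19503 m
Total depth = 1270 m + 19503 m = 20773 m
= 20.773 km

20.8 km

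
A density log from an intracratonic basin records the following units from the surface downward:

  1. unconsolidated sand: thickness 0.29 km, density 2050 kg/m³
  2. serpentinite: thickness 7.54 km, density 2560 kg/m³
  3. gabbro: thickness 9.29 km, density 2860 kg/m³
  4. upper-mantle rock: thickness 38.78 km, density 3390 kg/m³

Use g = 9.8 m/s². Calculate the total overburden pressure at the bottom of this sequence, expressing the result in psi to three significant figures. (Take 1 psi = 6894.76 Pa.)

253000 psi

unconsolidated sand: 2050 kg/m³ × 9.8 m/s² × 290 m = 5.826×10^6 Pa = 845.0 psi
serpentinite: 2560 kg/m³ × 9.8 m/s² × 7540 m = 1.892×10^8 Pa = 27436 psi
gabbro: 2860 kg/m³ × 9.8 m/s² × 9290 m = 2.604×10^8 Pa = 37765 psi
upper-mantle rock: 3390 kg/m³ × 9.8 m/s² × 38780 m = 1.288×10^9 Pa = 1.869×10^5 psi
Total = 845.0 + 27436 + 37765 + 1.869×10^5 = 2.5291×10^5 psi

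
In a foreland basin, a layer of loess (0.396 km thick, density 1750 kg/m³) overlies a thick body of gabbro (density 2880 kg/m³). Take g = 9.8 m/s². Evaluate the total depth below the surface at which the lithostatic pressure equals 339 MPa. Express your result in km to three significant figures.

Pressure at base of upper layers: 1750×9.8×396 = 6.791×10^6 Pa = 6.791 MPa
Remaining pressure to be supplied by gabbro: 3.390×10^8 − 6.791×10^6 = 3.322×10^8 Pa
Additional depth in gabbro = 3.322×10^8 Pa / (2880 kg/m³ × 9.8 m/s²) = 11770 m
Total depth = 396 m + 11770 m = 12166 m
= 12.166 km

12.2 km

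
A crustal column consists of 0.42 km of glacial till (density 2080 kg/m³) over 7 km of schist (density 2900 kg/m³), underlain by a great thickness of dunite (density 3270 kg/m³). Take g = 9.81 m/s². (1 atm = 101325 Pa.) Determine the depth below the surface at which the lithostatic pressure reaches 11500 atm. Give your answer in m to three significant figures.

Pressure at base of upper layers: 2080×9.81×420 + 2900×9.81×7000 = 2.077×10^8 Pa = 2050 atm
Remaining pressure to be supplied by dunite: 1.165×10^9 − 2.077×10^8 = 9.575×10^8 Pa
Additional depth in dunite = 9.575×10^8 Pa / (3270 kg/m³ × 9.81 m/s²) = 29849 m
Total depth = 7420 m + 29849 m = 37269 m

37300 m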